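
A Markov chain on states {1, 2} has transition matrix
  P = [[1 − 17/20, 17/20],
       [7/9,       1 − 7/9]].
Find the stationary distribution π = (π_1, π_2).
π_1 = 140/293, π_2 = 153/293

Solve πP = π with π_1 + π_2 = 1. From πP = π: π_1 · (1 − 17/20) + π_2 · 7/9 = π_1 ⇒ π_2 · 7/9 = π_1 · 17/20 ⇒ π_2/π_1 = (17/20)/(7/9) = 153/140. Together with π_1 + π_2 = 1:
  π_1 = (7/9)/(17/20 + 7/9) = (7/9)/(293/180) = 140/293,
  π_2 = (17/20)/(17/20 + 7/9) = (17/20)/(293/180) = 153/293.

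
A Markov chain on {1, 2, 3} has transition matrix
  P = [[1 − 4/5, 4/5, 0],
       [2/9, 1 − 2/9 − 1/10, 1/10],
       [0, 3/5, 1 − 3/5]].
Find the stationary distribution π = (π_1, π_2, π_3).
π = (5/26, 9/13, 3/26)

This is a birth-death chain on three states, which satisfies detailed balance: π_1 · P_{12} = π_2 · P_{21} and π_2 · P_{23} = π_3 · P_{32}.
From π_1 · 4/5 = π_2 · 2/9: π_2/π_1 = (4/5)/(2/9) = 18/5.
From π_2 · 1/10 = π_3 · 3/5: π_3/π_2 = (1/10)/(3/5) = 1/6.
Take π_1 proportional to 1; then unnormalized π = (1, 18/5, 3/5). Normalize by dividing by the sum 26/5:
  π = (5/26, 9/13, 3/26).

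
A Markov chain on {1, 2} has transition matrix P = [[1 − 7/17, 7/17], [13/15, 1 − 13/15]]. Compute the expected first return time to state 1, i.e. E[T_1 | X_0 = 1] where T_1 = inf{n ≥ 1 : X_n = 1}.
E[T_1 | X_0 = 1] = 1/π_1 = 326/221

For an irreducible recurrent Markov chain with stationary distribution π, E[T_i | X_0 = i] = 1/π_i (Kac's formula). Here π_1 = (13/15)/(7/17 + 13/15) = (13/15)/(326/255) = 221/326, so E[T_1 | X_0 = 1] = 1/π_1 = (7/17 + 13/15)/(13/15) = (326/255)/(13/15) = 326/221.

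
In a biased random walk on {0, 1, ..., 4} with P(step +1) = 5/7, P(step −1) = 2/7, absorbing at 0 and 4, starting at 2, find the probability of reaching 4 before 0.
P(hit 4 before 0) = (1 − (2/5)^2) / (1 − (2/5)^4) = 25/29

Let u_k denote P(reach 4 before 0 | start at k). Boundary: u_0 = 0, u_4 = 1. Recurrence: u_k = 5/7·u_{k+1} + 2/7·u_{k-1} for 1 ≤ k ≤ 3. Try u_k = A + B·r^k with r = q/p = (2/7)/(5/7) = 2/5. Substitution satisfies the recurrence; boundary conditions give:
  u_k = (1 − r^k) / (1 − r^N) = (1 − (2/5)^2) / (1 − (2/5)^4) = 25/29.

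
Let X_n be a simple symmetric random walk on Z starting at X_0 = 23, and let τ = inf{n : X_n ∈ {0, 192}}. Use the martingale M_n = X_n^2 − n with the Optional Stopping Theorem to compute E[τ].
E[τ] = 3887

M_n = X_n^2 − n is a martingale (since E[X_{n+1}^2 | F_n] = X_n^2 + 1). By OST (τ has finite mean in a bounded region), E[M_τ] = E[M_0] = X_0^2 − 0 = 23^2 = 529. Also E[M_τ] = E[X_τ^2] − E[τ]. The walk exits at 0 or 192, with P(hit 192 first) = 23/192, so E[X_τ^2] = 192^2 · 23/192 + 0 = 4416. Thus E[τ] = E[X_τ^2] − E[M_τ] = 4416 − 529 = 3887 = 23(192 − 23) = 3887.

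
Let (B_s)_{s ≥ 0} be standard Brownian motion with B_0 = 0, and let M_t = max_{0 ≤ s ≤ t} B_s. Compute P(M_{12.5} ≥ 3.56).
P(M_{12.5} ≥ 3.56) = 2·P(B_{12.5} ≥ 3.56) = 2(1 − Φ(3.56/√12.5)) ≈ 0.3140

By the reflection principle for Brownian motion, P(M_t ≥ a) = 2 · P(B_t ≥ a) for a ≥ 0. Since B_t ~ N(0, t), P(B_t ≥ 3.56) = 1 − Φ(3.56/√t) = 1 − Φ(3.56/√12.5) = 1 − Φ(1.0069). So
  P(M_{12.5} ≥ 3.56) = 2(1 − Φ(1.0069)) ≈ 0.3140.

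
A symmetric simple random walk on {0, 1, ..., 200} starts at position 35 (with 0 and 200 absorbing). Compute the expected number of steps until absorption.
E[τ | X_0 = 35] = 5775

Let v_k = E[τ | X_0 = k]. Boundary: v_0 = v_200 = 0. Recurrence: v_k = 1 + (v_{k-1} + v_{k+1})/2 for 1 ≤ k ≤ 199. The particular solution to v_k − (v_{k-1} + v_{k+1})/2 = 1 is v_k = −k^2. Adding homogeneous solution A + B k and matching boundaries gives v_k = k (200 − k). Substituting k = 35: v_35 = 35 · 165 = 5775.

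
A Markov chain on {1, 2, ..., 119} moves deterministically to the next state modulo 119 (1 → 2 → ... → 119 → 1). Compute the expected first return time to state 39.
E[T_39 | X_0 = 39] = 119

The chain cycles deterministically, so starting at state 39 it returns in exactly 119 steps. Equivalently, the stationary distribution is uniform π_j = 1/119 for every state j, so by Kac's formula E[T_39] = 1/π_39 = 119.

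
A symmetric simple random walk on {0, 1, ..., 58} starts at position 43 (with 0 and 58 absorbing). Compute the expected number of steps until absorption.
E[τ | X_0 = 43] = 645

Let v_k = E[τ | X_0 = k]. Boundary: v_0 = v_58 = 0. Recurrence: v_k = 1 + (v_{k-1} + v_{k+1})/2 for 1 ≤ k ≤ 57. The particular solution to v_k − (v_{k-1} + v_{k+1})/2 = 1 is v_k = −k^2. Adding homogeneous solution A + B k and matching boundaries gives v_k = k (58 − k). Substituting k = 43: v_43 = 43 · 15 = 645.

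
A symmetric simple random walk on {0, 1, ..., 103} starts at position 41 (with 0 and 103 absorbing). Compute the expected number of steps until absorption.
E[τ | X_0 = 41] = 2542

Let v_k = E[τ | X_0 = k]. Boundary: v_0 = v_103 = 0. Recurrence: v_k = 1 + (v_{k-1} + v_{k+1})/2 for 1 ≤ k ≤ 102. The particular solution to v_k − (v_{k-1} + v_{k+1})/2 = 1 is v_k = −k^2. Adding homogeneous solution A + B k and matching boundaries gives v_k = k (103 − k). Substituting k = 41: v_41 = 41 · 62 = 2542.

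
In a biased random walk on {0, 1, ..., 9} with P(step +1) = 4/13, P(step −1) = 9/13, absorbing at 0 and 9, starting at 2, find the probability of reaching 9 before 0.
P(hit 9 before 0) = (1 − (9/4)^2) / (1 − (9/4)^9) = 212992/77431669

Let u_k denote P(reach 9 before 0 | start at k). Boundary: u_0 = 0, u_9 = 1. Recurrence: u_k = 4/13·u_{k+1} + 9/13·u_{k-1} for 1 ≤ k ≤ 8. Try u_k = A + B·r^k with r = q/p = (9/13)/(4/13) = 9/4. Substitution satisfies the recurrence; boundary conditions give:
  u_k = (1 − r^k) / (1 − r^N) = (1 − (9/4)^2) / (1 − (9/4)^9) = 212992/77431669.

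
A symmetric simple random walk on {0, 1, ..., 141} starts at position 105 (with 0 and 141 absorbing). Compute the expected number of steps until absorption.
E[τ | X_0 = 105] = 3780

Let v_k = E[τ | X_0 = k]. Boundary: v_0 = v_141 = 0. Recurrence: v_k = 1 + (v_{k-1} + v_{k+1})/2 for 1 ≤ k ≤ 140. The particular solution to v_k − (v_{k-1} + v_{k+1})/2 = 1 is v_k = −k^2. Adding homogeneous solution A + B k and matching boundaries gives v_k = k (141 − k). Substituting k = 105: v_105 = 105 · 36 = 3780.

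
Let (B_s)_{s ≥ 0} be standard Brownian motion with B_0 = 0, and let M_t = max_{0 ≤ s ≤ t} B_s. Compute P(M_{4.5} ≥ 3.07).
P(M_{4.5} ≥ 3.07) = 2·P(B_{4.5} ≥ 3.07) = 2(1 − Φ(3.07/√4.5)) ≈ 0.1478

By the reflection principle for Brownian motion, P(M_t ≥ a) = 2 · P(B_t ≥ a) for a ≥ 0. Since B_t ~ N(0, t), P(B_t ≥ 3.07) = 1 − Φ(3.07/√t) = 1 − Φ(3.07/√4.5) = 1 − Φ(1.4472). So
  P(M_{4.5} ≥ 3.07) = 2(1 − Φ(1.4472)) ≈ 0.1478.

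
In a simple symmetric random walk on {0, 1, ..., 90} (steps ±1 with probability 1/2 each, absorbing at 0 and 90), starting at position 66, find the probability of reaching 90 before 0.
P(hit 90 before 0) = 66/90 = 11/15

Let u_k = P(hit 90 before 0 | start at k). Then u_0 = 0, u_90 = 1, and u_k = u_{k-1}/2 + u_{k+1}/2 for 1 ≤ k ≤ 89. This harmonic recurrence is solved by u_k = k/90, giving u_66 = 66/90 = 11/15.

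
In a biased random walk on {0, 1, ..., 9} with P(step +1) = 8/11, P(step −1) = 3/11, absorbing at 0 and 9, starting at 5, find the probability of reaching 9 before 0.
P(hit 9 before 0) = (1 − (3/8)^5) / (1 − (3/8)^9) = 26644480/26839609

Let u_k denote P(reach 9 before 0 | start at k). Boundary: u_0 = 0, u_9 = 1. Recurrence: u_k = 8/11·u_{k+1} + 3/11·u_{k-1} for 1 ≤ k ≤ 8. Try u_k = A + B·r^k with r = q/p = (3/11)/(8/11) = 3/8. Substitution satisfies the recurrence; boundary conditions give:
  u_k = (1 − r^k) / (1 − r^N) = (1 − (3/8)^5) / (1 − (3/8)^9) = 26644480/26839609.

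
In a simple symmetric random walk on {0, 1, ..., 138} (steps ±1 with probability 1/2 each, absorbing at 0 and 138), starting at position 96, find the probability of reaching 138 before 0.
P(hit 138 before 0) = 96/138 = 16/23

Let u_k = P(hit 138 before 0 | start at k). Then u_0 = 0, u_138 = 1, and u_k = u_{k-1}/2 + u_{k+1}/2 for 1 ≤ k ≤ 137. This harmonic recurrence is solved by u_k = k/138, giving u_96 = 96/138 = 16/23.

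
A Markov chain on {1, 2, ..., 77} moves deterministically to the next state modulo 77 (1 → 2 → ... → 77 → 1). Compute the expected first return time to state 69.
E[T_69 | X_0 = 69] = 77

The chain cycles deterministically, so starting at state 69 it returns in exactly 77 steps. Equivalently, the stationary distribution is uniform π_j = 1/77 for every state j, so by Kac's formula E[T_69] = 1/π_69 = 77.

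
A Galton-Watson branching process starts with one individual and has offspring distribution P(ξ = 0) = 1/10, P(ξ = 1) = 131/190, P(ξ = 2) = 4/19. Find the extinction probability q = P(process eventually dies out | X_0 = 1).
q = 19/40

The pgf is f(s) = 1/10 + 131/190·s + 4/19·s². The extinction probability q is the smallest fixed point of f in [0, 1]. Setting s = f(s):
  4/19·s² + (131/190 − 1)·s + 1/10 = 0
  4/19·s² − (1/10 + 4/19)·s + 1/10 = 0
which factors as (s − 1)·(4/19·s − 1/10) = 0, giving roots s = 1 and s = (1/10)/(4/19) = 19/40.
Mean offspring μ = 131/190 + 2·4/19 = 211/190 > 1 (supercritical), so q < 1. The extinction probability is the smaller root: q = (1/10)/(4/19) = 19/40.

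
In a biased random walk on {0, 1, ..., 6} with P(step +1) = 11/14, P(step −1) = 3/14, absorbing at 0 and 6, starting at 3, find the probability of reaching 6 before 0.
P(hit 6 before 0) = (1 − (3/11)^3) / (1 − (3/11)^6) = 1331/1358

Let u_k denote P(reach 6 before 0 | start at k). Boundary: u_0 = 0, u_6 = 1. Recurrence: u_k = 11/14·u_{k+1} + 3/14·u_{k-1} for 1 ≤ k ≤ 5. Try u_k = A + B·r^k with r = q/p = (3/14)/(11/14) = 3/11. Substitution satisfies the recurrence; boundary conditions give:
  u_k = (1 − r^k) / (1 − r^N) = (1 − (3/11)^3) / (1 − (3/11)^6) = 1331/1358.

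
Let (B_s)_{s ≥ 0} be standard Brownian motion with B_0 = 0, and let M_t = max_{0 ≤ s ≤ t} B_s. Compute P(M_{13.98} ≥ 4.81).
P(M_{13.98} ≥ 4.81) = 2·P(B_{13.98} ≥ 4.81) = 2(1 − Φ(4.81/√13.98)) ≈ 0.1983

By the reflection principle for Brownian motion, P(M_t ≥ a) = 2 · P(B_t ≥ a) for a ≥ 0. Since B_t ~ N(0, t), P(B_t ≥ 4.81) = 1 − Φ(4.81/√t) = 1 − Φ(4.81/√13.98) = 1 − Φ(1.2864). So
  P(M_{13.98} ≥ 4.81) = 2(1 − Φ(1.2864)) ≈ 0.1983.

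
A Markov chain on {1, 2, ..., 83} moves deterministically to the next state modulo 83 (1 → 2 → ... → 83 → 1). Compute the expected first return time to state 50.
E[T_50 | X_0 = 50] = 83

The chain cycles deterministically, so starting at state 50 it returns in exactly 83 steps. Equivalently, the stationary distribution is uniform π_j = 1/83 for every state j, so by Kac's formula E[T_50] = 1/π_50 = 83.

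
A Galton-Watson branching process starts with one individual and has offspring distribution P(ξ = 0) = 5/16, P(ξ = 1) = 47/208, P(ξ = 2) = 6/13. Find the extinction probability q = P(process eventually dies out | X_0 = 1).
q = 65/96

The pgf is f(s) = 5/16 + 47/208·s + 6/13·s². The extinction probability q is the smallest fixed point of f in [0, 1]. Setting s = f(s):
  6/13·s² + (47/208 − 1)·s + 5/16 = 0
  6/13·s² − (5/16 + 6/13)·s + 5/16 = 0
which factors as (s − 1)·(6/13·s − 5/16) = 0, giving roots s = 1 and s = (5/16)/(6/13) = 65/96.
Mean offspring μ = 47/208 + 2·6/13 = 239/208 > 1 (supercritical), so q < 1. The extinction probability is the smaller root: q = (5/16)/(6/13) = 65/96.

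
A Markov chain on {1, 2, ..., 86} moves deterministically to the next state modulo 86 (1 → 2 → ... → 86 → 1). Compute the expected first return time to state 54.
E[T_54 | X_0 = 54] = 86

The chain cycles deterministically, so starting at state 54 it returns in exactly 86 steps. Equivalently, the stationary distribution is uniform π_j = 1/86 for every state j, so by Kac's formula E[T_54] = 1/π_54 = 86.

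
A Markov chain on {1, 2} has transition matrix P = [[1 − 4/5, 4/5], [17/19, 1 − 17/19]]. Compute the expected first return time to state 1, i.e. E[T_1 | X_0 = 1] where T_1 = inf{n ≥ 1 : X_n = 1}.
E[T_1 | X_0 = 1] = 1/π_1 = 161/85

For an irreducible recurrent Markov chain with stationary distribution π, E[T_i | X_0 = i] = 1/π_i (Kac's formula). Here π_1 = (17/19)/(4/5 + 17/19) = (17/19)/(161/95) = 85/161, so E[T_1 | X_0 = 1] = 1/π_1 = (4/5 + 17/19)/(17/19) = (161/95)/(17/19) = 161/85.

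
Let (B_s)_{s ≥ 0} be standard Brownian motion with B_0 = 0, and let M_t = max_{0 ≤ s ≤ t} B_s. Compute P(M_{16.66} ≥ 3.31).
P(M_{16.66} ≥ 3.31) = 2·P(B_{16.66} ≥ 3.31) = 2(1 − Φ(3.31/√16.66)) ≈ 0.4174

By the reflection principle for Brownian motion, P(M_t ≥ a) = 2 · P(B_t ≥ a) for a ≥ 0. Since B_t ~ N(0, t), P(B_t ≥ 3.31) = 1 − Φ(3.31/√t) = 1 − Φ(3.31/√16.66) = 1 − Φ(0.8109). So
  P(M_{16.66} ≥ 3.31) = 2(1 − Φ(0.8109)) ≈ 0.4174.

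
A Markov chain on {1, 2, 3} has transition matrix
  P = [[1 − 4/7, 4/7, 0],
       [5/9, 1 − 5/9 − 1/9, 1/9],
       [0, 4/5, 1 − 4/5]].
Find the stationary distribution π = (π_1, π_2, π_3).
π = (35/76, 9/19, 5/76)

This is a birth-death chain on three states, which satisfies detailed balance: π_1 · P_{12} = π_2 · P_{21} and π_2 · P_{23} = π_3 · P_{32}.
From π_1 · 4/7 = π_2 · 5/9: π_2/π_1 = (4/7)/(5/9) = 36/35.
From π_2 · 1/9 = π_3 · 4/5: π_3/π_2 = (1/9)/(4/5) = 5/36.
Take π_1 proportional to 1; then unnormalized π = (1, 36/35, 1/7). Normalize by dividing by the sum 76/35:
  π = (35/76, 9/19, 5/76).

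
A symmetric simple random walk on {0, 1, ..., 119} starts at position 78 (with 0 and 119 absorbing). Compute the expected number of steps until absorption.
E[τ | X_0 = 78] = 3198

Let v_k = E[τ | X_0 = k]. Boundary: v_0 = v_119 = 0. Recurrence: v_k = 1 + (v_{k-1} + v_{k+1})/2 for 1 ≤ k ≤ 118. The particular solution to v_k − (v_{k-1} + v_{k+1})/2 = 1 is v_k = −k^2. Adding homogeneous solution A + B k and matching boundaries gives v_k = k (119 − k). Substituting k = 78: v_78 = 78 · 41 = 3198.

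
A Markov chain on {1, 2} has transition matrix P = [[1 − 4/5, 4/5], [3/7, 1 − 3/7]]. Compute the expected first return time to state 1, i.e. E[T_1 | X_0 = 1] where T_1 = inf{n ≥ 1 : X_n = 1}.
E[T_1 | X_0 = 1] = 1/π_1 = 43/15

For an irreducible recurrent Markov chain with stationary distribution π, E[T_i | X_0 = i] = 1/π_i (Kac's formula). Here π_1 = (3/7)/(4/5 + 3/7) = (3/7)/(43/35) = 15/43, so E[T_1 | X_0 = 1] = 1/π_1 = (4/5 + 3/7)/(3/7) = (43/35)/(3/7) = 43/15.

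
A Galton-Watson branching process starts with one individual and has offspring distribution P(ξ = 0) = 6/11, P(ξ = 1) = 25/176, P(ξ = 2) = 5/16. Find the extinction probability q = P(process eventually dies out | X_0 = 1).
q = 1

Mean offspring μ = 0·6/11 + 1·25/176 + 2·5/16 = 135/176 ≤ 1. For μ ≤ 1 with offspring not concentrated at 1, the Galton-Watson process goes extinct almost surely, so q = 1.
(Algebraic check: The pgf is f(s) = 6/11 + 25/176·s + 5/16·s². The extinction probability q is the smallest fixed point of f in [0, 1]. Setting s = f(s):
  5/16·s² + (25/176 − 1)·s + 6/11 = 0
  5/16·s² − (6/11 + 5/16)·s + 6/11 = 0
which factors as (s − 1)·(5/16·s − 6/11) = 0, giving roots s = 1 and s = (6/11)/(5/16) = 96/55. Since 96/55 ≥ 1, the smallest root in [0, 1] is s = 1.)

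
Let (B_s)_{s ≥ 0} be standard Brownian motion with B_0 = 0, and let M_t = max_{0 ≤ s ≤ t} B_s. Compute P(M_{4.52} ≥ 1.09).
P(M_{4.52} ≥ 1.09) = 2·P(B_{4.52} ≥ 1.09) = 2(1 − Φ(1.09/√4.52)) ≈ 0.6082

By the reflection principle for Brownian motion, P(M_t ≥ a) = 2 · P(B_t ≥ a) for a ≥ 0. Since B_t ~ N(0, t), P(B_t ≥ 1.09) = 1 − Φ(1.09/√t) = 1 − Φ(1.09/√4.52) = 1 − Φ(0.5127). So
  P(M_{4.52} ≥ 1.09) = 2(1 − Φ(0.5127)) ≈ 0.6082.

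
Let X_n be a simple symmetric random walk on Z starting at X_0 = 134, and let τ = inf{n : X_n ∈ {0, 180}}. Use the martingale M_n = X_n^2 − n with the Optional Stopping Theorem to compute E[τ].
E[τ] = 6164

M_n = X_n^2 − n is a martingale (since E[X_{n+1}^2 | F_n] = X_n^2 + 1). By OST (τ has finite mean in a bounded region), E[M_τ] = E[M_0] = X_0^2 − 0 = 134^2 = 17956. Also E[M_τ] = E[X_τ^2] − E[τ]. The walk exits at 0 or 180, with P(hit 180 first) = 134/180, so E[X_τ^2] = 180^2 · 134/180 + 0 = 24120. Thus E[τ] = E[X_τ^2] − E[M_τ] = 24120 − 17956 = 6164 = 134(180 − 134) = 6164.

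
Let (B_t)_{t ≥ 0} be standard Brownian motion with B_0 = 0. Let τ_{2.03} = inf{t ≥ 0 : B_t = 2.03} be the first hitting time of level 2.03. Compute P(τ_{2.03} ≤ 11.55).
P(τ_{2.03} ≤ 11.55) = 2(1 − Φ(2.03/√11.55)) = 2(1 − Φ(0.5973)) ≈ 0.5503

By the reflection principle for standard BM, P(τ_b ≤ t) = 2 · P(B_t ≥ b). Since B_t ~ N(0, t), P(B_t ≥ 2.03) = 1 − Φ(2.03/√t) = 1 − Φ(2.03/√11.55) = 1 − Φ(0.5973) ≈ 0.27515. Doubling: P(τ_{2.03} ≤ 11.55) ≈ 2 · 0.27515 = 0.55030 ≈ 0.5503.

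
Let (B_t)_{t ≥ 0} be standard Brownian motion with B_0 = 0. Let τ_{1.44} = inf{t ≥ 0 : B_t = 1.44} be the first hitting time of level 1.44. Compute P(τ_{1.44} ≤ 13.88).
P(τ_{1.44} ≤ 13.88) = 2(1 − Φ(1.44/√13.88)) = 2(1 − Φ(0.3865)) ≈ 0.6991

By the reflection principle for standard BM, P(τ_b ≤ t) = 2 · P(B_t ≥ b). Since B_t ~ N(0, t), P(B_t ≥ 1.44) = 1 − Φ(1.44/√t) = 1 − Φ(1.44/√13.88) = 1 − Φ(0.3865) ≈ 0.34956. Doubling: P(τ_{1.44} ≤ 13.88) ≈ 2 · 0.34956 = 0.69912 ≈ 0.6991.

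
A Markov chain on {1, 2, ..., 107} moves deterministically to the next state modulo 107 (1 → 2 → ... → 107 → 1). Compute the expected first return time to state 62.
E[T_62 | X_0 = 62] = 107

The chain cycles deterministically, so starting at state 62 it returns in exactly 107 steps. Equivalently, the stationary distribution is uniform π_j = 1/107 for every state j, so by Kac's formula E[T_62] = 1/π_62 = 107.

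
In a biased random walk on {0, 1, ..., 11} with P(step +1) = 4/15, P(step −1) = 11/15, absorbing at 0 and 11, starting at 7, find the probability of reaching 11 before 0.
P(hit 11 before 0) = (1 − (11/4)^7) / (1 − (11/4)^11) = 712074496/40758210901

Let u_k denote P(reach 11 before 0 | start at k). Boundary: u_0 = 0, u_11 = 1. Recurrence: u_k = 4/15·u_{k+1} + 11/15·u_{k-1} for 1 ≤ k ≤ 10. Try u_k = A + B·r^k with r = q/p = (11/15)/(4/15) = 11/4. Substitution satisfies the recurrence; boundary conditions give:
  u_k = (1 − r^k) / (1 − r^N) = (1 − (11/4)^7) / (1 − (11/4)^11) = 712074496/40758210901.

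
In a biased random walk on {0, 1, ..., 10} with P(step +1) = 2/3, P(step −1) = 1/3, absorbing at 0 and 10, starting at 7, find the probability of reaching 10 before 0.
P(hit 10 before 0) = (1 − (1/2)^7) / (1 − (1/2)^10) = 1016/1023

Let u_k denote P(reach 10 before 0 | start at k). Boundary: u_0 = 0, u_10 = 1. Recurrence: u_k = 2/3·u_{k+1} + 1/3·u_{k-1} for 1 ≤ k ≤ 9. Try u_k = A + B·r^k with r = q/p = (1/3)/(2/3) = 1/2. Substitution satisfies the recurrence; boundary conditions give:
  u_k = (1 − r^k) / (1 − r^N) = (1 − (1/2)^7) / (1 − (1/2)^10) = 1016/1023.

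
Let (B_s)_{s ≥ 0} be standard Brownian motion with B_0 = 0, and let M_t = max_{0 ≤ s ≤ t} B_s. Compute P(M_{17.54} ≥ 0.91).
P(M_{17.54} ≥ 0.91) = 2·P(B_{17.54} ≥ 0.91) = 2(1 − Φ(0.91/√17.54)) ≈ 0.8280

By the reflection principle for Brownian motion, P(M_t ≥ a) = 2 · P(B_t ≥ a) for a ≥ 0. Since B_t ~ N(0, t), P(B_t ≥ 0.91) = 1 − Φ(0.91/√t) = 1 − Φ(0.91/√17.54) = 1 − Φ(0.2173). So
  P(M_{17.54} ≥ 0.91) = 2(1 − Φ(0.2173)) ≈ 0.8280.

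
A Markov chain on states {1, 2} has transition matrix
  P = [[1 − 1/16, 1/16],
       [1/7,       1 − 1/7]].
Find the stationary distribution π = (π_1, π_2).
π_1 = 16/23, π_2 = 7/23

Solve πP = π with π_1 + π_2 = 1. From πP = π: π_1 · (1 − 1/16) + π_2 · 1/7 = π_1 ⇒ π_2 · 1/7 = π_1 · 1/16 ⇒ π_2/π_1 = (1/16)/(1/7) = 7/16. Together with π_1 + π_2 = 1:
  π_1 = (1/7)/(1/16 + 1/7) = (1/7)/(23/112) = 16/23,
  π_2 = (1/16)/(1/16 + 1/7) = (1/16)/(23/112) = 7/23.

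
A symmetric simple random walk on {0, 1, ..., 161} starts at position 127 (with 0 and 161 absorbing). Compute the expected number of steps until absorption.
E[τ | X_0 = 127] = 4318

Let v_k = E[τ | X_0 = k]. Boundary: v_0 = v_161 = 0. Recurrence: v_k = 1 + (v_{k-1} + v_{k+1})/2 for 1 ≤ k ≤ 160. The particular solution to v_k − (v_{k-1} + v_{k+1})/2 = 1 is v_k = −k^2. Adding homogeneous solution A + B k and matching boundaries gives v_k = k (161 − k). Substituting k = 127: v_127 = 127 · 34 = 4318.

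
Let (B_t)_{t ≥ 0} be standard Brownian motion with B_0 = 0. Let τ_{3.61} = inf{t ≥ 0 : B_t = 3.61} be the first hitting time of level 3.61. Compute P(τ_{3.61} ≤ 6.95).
P(τ_{3.61} ≤ 6.95) = 2(1 − Φ(3.61/√6.95)) = 2(1 − Φ(1.3694)) ≈ 0.1709

By the reflection principle for standard BM, P(τ_b ≤ t) = 2 · P(B_t ≥ b). Since B_t ~ N(0, t), P(B_t ≥ 3.61) = 1 − Φ(3.61/√t) = 1 − Φ(3.61/√6.95) = 1 − Φ(1.3694) ≈ 0.08544. Doubling: P(τ_{3.61} ≤ 6.95) ≈ 2 · 0.08544 = 0.17088 ≈ 0.1709.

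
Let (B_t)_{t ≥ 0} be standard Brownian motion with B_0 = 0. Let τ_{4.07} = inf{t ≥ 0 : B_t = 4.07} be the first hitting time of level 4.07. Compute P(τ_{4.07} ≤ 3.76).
P(τ_{4.07} ≤ 3.76) = 2(1 − Φ(4.07/√3.76)) = 2(1 − Φ(2.0989)) ≈ 0.0358

By the reflection principle for standard BM, P(τ_b ≤ t) = 2 · P(B_t ≥ b). Since B_t ~ N(0, t), P(B_t ≥ 4.07) = 1 − Φ(4.07/√t) = 1 − Φ(4.07/√3.76) = 1 − Φ(2.0989) ≈ 0.01791. Doubling: P(τ_{4.07} ≤ 3.76) ≈ 2 · 0.01791 = 0.03582 ≈ 0.0358.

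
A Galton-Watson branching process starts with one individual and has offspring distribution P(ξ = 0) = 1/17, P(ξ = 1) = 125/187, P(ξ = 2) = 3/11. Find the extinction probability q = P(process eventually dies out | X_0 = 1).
q = 11/51

The pgf is f(s) = 1/17 + 125/187·s + 3/11·s². The extinction probability q is the smallest fixed point of f in [0, 1]. Setting s = f(s):
  3/11·s² + (125/187 − 1)·s + 1/17 = 0
  3/11·s² − (1/17 + 3/11)·s + 1/17 = 0
which factors as (s − 1)·(3/11·s − 1/17) = 0, giving roots s = 1 and s = (1/17)/(3/11) = 11/51.
Mean offspring μ = 125/187 + 2·3/11 = 227/187 > 1 (supercritical), so q < 1. The extinction probability is the smaller root: q = (1/17)/(3/11) = 11/51.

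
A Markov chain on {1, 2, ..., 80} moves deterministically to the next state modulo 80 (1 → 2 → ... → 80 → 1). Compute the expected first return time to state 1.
E[T_1 | X_0 = 1] = 80

The chain cycles deterministically, so starting at state 1 it returns in exactly 80 steps. Equivalently, the stationary distribution is uniform π_j = 1/80 for every state j, so by Kac's formula E[T_1] = 1/π_1 = 80.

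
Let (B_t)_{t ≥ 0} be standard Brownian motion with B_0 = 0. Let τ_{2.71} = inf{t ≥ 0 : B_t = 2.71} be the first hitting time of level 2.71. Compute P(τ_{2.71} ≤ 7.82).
P(τ_{2.71} ≤ 7.82) = 2(1 − Φ(2.71/√7.82)) = 2(1 − Φ(0.9691)) ≈ 0.3325

By the reflection principle for standard BM, P(τ_b ≤ t) = 2 · P(B_t ≥ b). Since B_t ~ N(0, t), P(B_t ≥ 2.71) = 1 − Φ(2.71/√t) = 1 − Φ(2.71/√7.82) = 1 − Φ(0.9691) ≈ 0.16625. Doubling: P(τ_{2.71} ≤ 7.82) ≈ 2 · 0.16625 = 0.33250 ≈ 0.3325.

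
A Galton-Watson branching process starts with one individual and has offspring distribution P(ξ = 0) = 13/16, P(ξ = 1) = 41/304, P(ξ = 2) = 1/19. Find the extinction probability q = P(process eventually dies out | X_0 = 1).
q = 1

Mean offspring μ = 0·13/16 + 1·41/304 + 2·1/19 = 73/304 ≤ 1. For μ ≤ 1 with offspring not concentrated at 1, the Galton-Watson process goes extinct almost surely, so q = 1.
(Algebraic check: The pgf is f(s) = 13/16 + 41/304·s + 1/19·s². The extinction probability q is the smallest fixed point of f in [0, 1]. Setting s = f(s):
  1/19·s² + (41/304 − 1)·s + 13/16 = 0
  1/19·s² − (13/16 + 1/19)·s + 13/16 = 0
which factors as (s − 1)·(1/19·s − 13/16) = 0, giving roots s = 1 and s = (13/16)/(1/19) = 247/16. Since 247/16 ≥ 1, the smallest root in [0, 1] is s = 1.)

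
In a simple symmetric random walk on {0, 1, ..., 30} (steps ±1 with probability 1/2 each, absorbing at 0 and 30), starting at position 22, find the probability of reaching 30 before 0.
P(hit 30 before 0) = 22/30 = 11/15

Let u_k = P(hit 30 before 0 | start at k). Then u_0 = 0, u_30 = 1, and u_k = u_{k-1}/2 + u_{k+1}/2 for 1 ≤ k ≤ 29. This harmonic recurrence is solved by u_k = k/30, giving u_22 = 22/30 = 11/15.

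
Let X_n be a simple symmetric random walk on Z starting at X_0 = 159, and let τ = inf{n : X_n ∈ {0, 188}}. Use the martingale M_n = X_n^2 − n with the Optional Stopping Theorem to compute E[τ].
E[τ] = 4611

M_n = X_n^2 − n is a martingale (since E[X_{n+1}^2 | F_n] = X_n^2 + 1). By OST (τ has finite mean in a bounded region), E[M_τ] = E[M_0] = X_0^2 − 0 = 159^2 = 25281. Also E[M_τ] = E[X_τ^2] − E[τ]. The walk exits at 0 or 188, with P(hit 188 first) = 159/188, so E[X_τ^2] = 188^2 · 159/188 + 0 = 29892. Thus E[τ] = E[X_τ^2] − E[M_τ] = 29892 − 25281 = 4611 = 159(188 − 159) = 4611.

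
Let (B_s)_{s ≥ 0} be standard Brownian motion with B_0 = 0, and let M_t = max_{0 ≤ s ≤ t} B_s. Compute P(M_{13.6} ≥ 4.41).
P(M_{13.6} ≥ 4.41) = 2·P(B_{13.6} ≥ 4.41) = 2(1 − Φ(4.41/√13.6)) ≈ 0.2318

By the reflection principle for Brownian motion, P(M_t ≥ a) = 2 · P(B_t ≥ a) for a ≥ 0. Since B_t ~ N(0, t), P(B_t ≥ 4.41) = 1 − Φ(4.41/√t) = 1 − Φ(4.41/√13.6) = 1 − Φ(1.1958). So
  P(M_{13.6} ≥ 4.41) = 2(1 − Φ(1.1958)) ≈ 0.2318.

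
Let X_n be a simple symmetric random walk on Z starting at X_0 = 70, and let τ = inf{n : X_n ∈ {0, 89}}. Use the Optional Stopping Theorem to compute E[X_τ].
E[X_τ] = 70

X_n is a martingale and τ is a bounded-mean stopping time (indeed τ is finite a.s. with bounded expectation since the walk is in a bounded region). By the OST, E[X_τ] = E[X_0] = 70. Equivalently: E[X_τ] = 89 · P(hit 89 first) + 0 · P(hit 0 first) = 89 · (70/89) = 70.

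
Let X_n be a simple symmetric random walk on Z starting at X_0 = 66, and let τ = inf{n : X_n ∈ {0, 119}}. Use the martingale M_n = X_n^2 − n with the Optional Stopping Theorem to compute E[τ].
E[τ] = 3498

M_n = X_n^2 − n is a martingale (since E[X_{n+1}^2 | F_n] = X_n^2 + 1). By OST (τ has finite mean in a bounded region), E[M_τ] = E[M_0] = X_0^2 − 0 = 66^2 = 4356. Also E[M_τ] = E[X_τ^2] − E[τ]. The walk exits at 0 or 119, with P(hit 119 first) = 66/119, so E[X_τ^2] = 119^2 · 66/119 + 0 = 7854. Thus E[τ] = E[X_τ^2] − E[M_τ] = 7854 − 4356 = 3498 = 66(119 − 66) = 3498.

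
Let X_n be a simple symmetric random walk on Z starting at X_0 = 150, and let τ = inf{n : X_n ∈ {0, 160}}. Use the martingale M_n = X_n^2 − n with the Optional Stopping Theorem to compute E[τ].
E[τ] = 1500

M_n = X_n^2 − n is a martingale (since E[X_{n+1}^2 | F_n] = X_n^2 + 1). By OST (τ has finite mean in a bounded region), E[M_τ] = E[M_0] = X_0^2 − 0 = 150^2 = 22500. Also E[M_τ] = E[X_τ^2] − E[τ]. The walk exits at 0 or 160, with P(hit 160 first) = 150/160, so E[X_τ^2] = 160^2 · 150/160 + 0 = 24000. Thus E[τ] = E[X_τ^2] − E[M_τ] = 24000 − 22500 = 1500 = 150(160 − 150) = 1500.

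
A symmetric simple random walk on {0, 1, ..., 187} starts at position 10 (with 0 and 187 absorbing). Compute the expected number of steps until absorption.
E[τ | X_0 = 10] = 1770

Let v_k = E[τ | X_0 = k]. Boundary: v_0 = v_187 = 0. Recurrence: v_k = 1 + (v_{k-1} + v_{k+1})/2 for 1 ≤ k ≤ 186. The particular solution to v_k − (v_{k-1} + v_{k+1})/2 = 1 is v_k = −k^2. Adding homogeneous solution A + B k and matching boundaries gives v_k = k (187 − k). Substituting k = 10: v_10 = 10 · 177 = 1770.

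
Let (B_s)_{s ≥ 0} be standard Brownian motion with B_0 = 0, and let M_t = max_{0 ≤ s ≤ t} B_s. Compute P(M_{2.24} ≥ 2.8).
P(M_{2.24} ≥ 2.8) = 2·P(B_{2.24} ≥ 2.8) = 2(1 − Φ(2.8/√2.24)) ≈ 0.0614

By the reflection principle for Brownian motion, P(M_t ≥ a) = 2 · P(B_t ≥ a) for a ≥ 0. Since B_t ~ N(0, t), P(B_t ≥ 2.8) = 1 − Φ(2.8/√t) = 1 − Φ(2.8/√2.24) = 1 − Φ(1.8708). So
  P(M_{2.24} ≥ 2.8) = 2(1 − Φ(1.8708)) ≈ 0.0614.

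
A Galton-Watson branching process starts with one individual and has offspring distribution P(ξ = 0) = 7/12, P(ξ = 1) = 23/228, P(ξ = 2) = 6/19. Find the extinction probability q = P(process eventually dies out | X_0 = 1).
q = 1

Mean offspring μ = 0·7/12 + 1·23/228 + 2·6/19 = 167/228 ≤ 1. For μ ≤ 1 with offspring not concentrated at 1, the Galton-Watson process goes extinct almost surely, so q = 1.
(Algebraic check: The pgf is f(s) = 7/12 + 23/228·s + 6/19·s². The extinction probability q is the smallest fixed point of f in [0, 1]. Setting s = f(s):
  6/19·s² + (23/228 − 1)·s + 7/12 = 0
  6/19·s² − (7/12 + 6/19)·s + 7/12 = 0
which factors as (s − 1)·(6/19·s − 7/12) = 0, giving roots s = 1 and s = (7/12)/(6/19) = 133/72. Since 133/72 ≥ 1, the smallest root in [0, 1] is s = 1.)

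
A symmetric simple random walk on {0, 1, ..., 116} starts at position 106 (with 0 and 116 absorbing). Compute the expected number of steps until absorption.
E[τ | X_0 = 106] = 1060

Let v_k = E[τ | X_0 = k]. Boundary: v_0 = v_116 = 0. Recurrence: v_k = 1 + (v_{k-1} + v_{k+1})/2 for 1 ≤ k ≤ 115. The particular solution to v_k − (v_{k-1} + v_{k+1})/2 = 1 is v_k = −k^2. Adding homogeneous solution A + B k and matching boundaries gives v_k = k (116 − k). Substituting k = 106: v_106 = 106 · 10 = 1060.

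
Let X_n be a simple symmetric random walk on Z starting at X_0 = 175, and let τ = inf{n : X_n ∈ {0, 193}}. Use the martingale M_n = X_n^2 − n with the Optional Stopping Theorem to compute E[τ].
E[τ] = 3150

M_n = X_n^2 − n is a martingale (since E[X_{n+1}^2 | F_n] = X_n^2 + 1). By OST (τ has finite mean in a bounded region), E[M_τ] = E[M_0] = X_0^2 − 0 = 175^2 = 30625. Also E[M_τ] = E[X_τ^2] − E[τ]. The walk exits at 0 or 193, with P(hit 193 first) = 175/193, so E[X_τ^2] = 193^2 · 175/193 + 0 = 33775. Thus E[τ] = E[X_τ^2] − E[M_τ] = 33775 − 30625 = 3150 = 175(193 − 175) = 3150.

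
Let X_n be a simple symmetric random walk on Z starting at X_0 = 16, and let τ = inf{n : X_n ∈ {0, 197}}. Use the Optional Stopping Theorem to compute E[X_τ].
E[X_τ] = 16

X_n is a martingale and τ is a bounded-mean stopping time (indeed τ is finite a.s. with bounded expectation since the walk is in a bounded region). By the OST, E[X_τ] = E[X_0] = 16. Equivalently: E[X_τ] = 197 · P(hit 197 first) + 0 · P(hit 0 first) = 197 · (16/197) = 16.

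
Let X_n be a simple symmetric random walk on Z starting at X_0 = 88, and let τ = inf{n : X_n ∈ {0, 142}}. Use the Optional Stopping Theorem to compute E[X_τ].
E[X_τ] = 88

X_n is a martingale and τ is a bounded-mean stopping time (indeed τ is finite a.s. with bounded expectation since the walk is in a bounded region). By the OST, E[X_τ] = E[X_0] = 88. Equivalently: E[X_τ] = 142 · P(hit 142 first) + 0 · P(hit 0 first) = 142 · (88/142) = 88.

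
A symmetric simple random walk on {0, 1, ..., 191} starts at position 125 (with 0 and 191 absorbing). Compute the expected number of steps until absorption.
E[τ | X_0 = 125] = 8250

Let v_k = E[τ | X_0 = k]. Boundary: v_0 = v_191 = 0. Recurrence: v_k = 1 + (v_{k-1} + v_{k+1})/2 for 1 ≤ k ≤ 190. The particular solution to v_k − (v_{k-1} + v_{k+1})/2 = 1 is v_k = −k^2. Adding homogeneous solution A + B k and matching boundaries gives v_k = k (191 − k). Substituting k = 125: v_125 = 125 · 66 = 8250.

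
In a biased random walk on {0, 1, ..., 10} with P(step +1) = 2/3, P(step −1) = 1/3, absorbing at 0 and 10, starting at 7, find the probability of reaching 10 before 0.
P(hit 10 before 0) = (1 − (1/2)^7) / (1 − (1/2)^10) = 1016/1023

Let u_k denote P(reach 10 before 0 | start at k). Boundary: u_0 = 0, u_10 = 1. Recurrence: u_k = 2/3·u_{k+1} + 1/3·u_{k-1} for 1 ≤ k ≤ 9. Try u_k = A + B·r^k with r = q/p = (1/3)/(2/3) = 1/2. Substitution satisfies the recurrence; boundary conditions give:
  u_k = (1 − r^k) / (1 − r^N) = (1 − (1/2)^7) / (1 − (1/2)^10) = 1016/1023.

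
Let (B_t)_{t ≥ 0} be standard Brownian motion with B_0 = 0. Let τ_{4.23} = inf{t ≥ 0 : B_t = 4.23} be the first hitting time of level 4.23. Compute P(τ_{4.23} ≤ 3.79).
P(τ_{4.23} ≤ 3.79) = 2(1 − Φ(4.23/√3.79)) = 2(1 − Φ(2.1728)) ≈ 0.0298

By the reflection principle for standard BM, P(τ_b ≤ t) = 2 · P(B_t ≥ b). Since B_t ~ N(0, t), P(B_t ≥ 4.23) = 1 − Φ(4.23/√t) = 1 − Φ(4.23/√3.79) = 1 − Φ(2.1728) ≈ 0.01490. Doubling: P(τ_{4.23} ≤ 3.79) ≈ 2 · 0.01490 = 0.02980 ≈ 0.0298.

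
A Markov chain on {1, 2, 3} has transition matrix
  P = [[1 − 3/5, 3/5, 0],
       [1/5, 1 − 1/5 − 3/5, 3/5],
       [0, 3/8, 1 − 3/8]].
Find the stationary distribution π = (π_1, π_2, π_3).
π = (5/44, 15/44, 6/11)

This is a birth-death chain on three states, which satisfies detailed balance: π_1 · P_{12} = π_2 · P_{21} and π_2 · P_{23} = π_3 · P_{32}.
From π_1 · 3/5 = π_2 · 1/5: π_2/π_1 = (3/5)/(1/5) = 3.
From π_2 · 3/5 = π_3 · 3/8: π_3/π_2 = (3/5)/(3/8) = 8/5.
Take π_1 proportional to 1; then unnormalized π = (1, 3, 24/5). Normalize by dividing by the sum 44/5:
  π = (5/44, 15/44, 6/11).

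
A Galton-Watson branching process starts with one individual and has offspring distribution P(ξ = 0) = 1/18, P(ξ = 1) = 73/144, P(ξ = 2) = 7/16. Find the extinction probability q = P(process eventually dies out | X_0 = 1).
q = 8/63

The pgf is f(s) = 1/18 + 73/144·s + 7/16·s². The extinction probability q is the smallest fixed point of f in [0, 1]. Setting s = f(s):
  7/16·s² + (73/144 − 1)·s + 1/18 = 0
  7/16·s² − (1/18 + 7/16)·s + 1/18 = 0
which factors as (s − 1)·(7/16·s − 1/18) = 0, giving roots s = 1 and s = (1/18)/(7/16) = 8/63.
Mean offspring μ = 73/144 + 2·7/16 = 199/144 > 1 (supercritical), so q < 1. The extinction probability is the smaller root: q = (1/18)/(7/16) = 8/63.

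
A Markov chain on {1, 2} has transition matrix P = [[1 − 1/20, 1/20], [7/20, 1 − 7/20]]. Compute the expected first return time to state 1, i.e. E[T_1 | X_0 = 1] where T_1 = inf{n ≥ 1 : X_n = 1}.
E[T_1 | X_0 = 1] = 1/π_1 = 8/7

For an irreducible recurrent Markov chain with stationary distribution π, E[T_i | X_0 = i] = 1/π_i (Kac's formula). Here π_1 = (7/20)/(1/20 + 7/20) = (7/20)/(2/5) = 7/8, so E[T_1 | X_0 = 1] = 1/π_1 = (1/20 + 7/20)/(7/20) = (2/5)/(7/20) = 8/7.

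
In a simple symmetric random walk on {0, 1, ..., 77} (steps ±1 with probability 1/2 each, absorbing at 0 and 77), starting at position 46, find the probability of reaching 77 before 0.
P(hit 77 before 0) = 46/77

Let u_k = P(hit 77 before 0 | start at k). Then u_0 = 0, u_77 = 1, and u_k = u_{k-1}/2 + u_{k+1}/2 for 1 ≤ k ≤ 76. This harmonic recurrence is solved by u_k = k/77, giving u_46 = 46/77.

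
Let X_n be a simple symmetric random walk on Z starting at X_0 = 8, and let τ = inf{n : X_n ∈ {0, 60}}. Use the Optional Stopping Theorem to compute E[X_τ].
E[X_τ] = 8

X_n is a martingale and τ is a bounded-mean stopping time (indeed τ is finite a.s. with bounded expectation since the walk is in a bounded region). By the OST, E[X_τ] = E[X_0] = 8. Equivalently: E[X_τ] = 60 · P(hit 60 first) + 0 · P(hit 0 first) = 60 · (8/60) = 8.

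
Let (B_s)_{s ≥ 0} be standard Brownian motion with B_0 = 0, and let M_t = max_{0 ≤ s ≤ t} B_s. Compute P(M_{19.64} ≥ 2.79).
P(M_{19.64} ≥ 2.79) = 2·P(B_{19.64} ≥ 2.79) = 2(1 − Φ(2.79/√19.64)) ≈ 0.5290

By the reflection principle for Brownian motion, P(M_t ≥ a) = 2 · P(B_t ≥ a) for a ≥ 0. Since B_t ~ N(0, t), P(B_t ≥ 2.79) = 1 − Φ(2.79/√t) = 1 − Φ(2.79/√19.64) = 1 − Φ(0.6296). So
  P(M_{19.64} ≥ 2.79) = 2(1 − Φ(0.6296)) ≈ 0.5290.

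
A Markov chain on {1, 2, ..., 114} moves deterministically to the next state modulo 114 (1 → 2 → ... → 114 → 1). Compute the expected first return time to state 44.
E[T_44 | X_0 = 44] = 114

The chain cycles deterministically, so starting at state 44 it returns in exactly 114 steps. Equivalently, the stationary distribution is uniform π_j = 1/114 for every state j, so by Kac's formula E[T_44] = 1/π_44 = 114.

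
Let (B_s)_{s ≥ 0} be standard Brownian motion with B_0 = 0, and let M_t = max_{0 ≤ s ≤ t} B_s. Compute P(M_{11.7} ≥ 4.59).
P(M_{11.7} ≥ 4.59) = 2·P(B_{11.7} ≥ 4.59) = 2(1 − Φ(4.59/√11.7)) ≈ 0.1796

By the reflection principle for Brownian motion, P(M_t ≥ a) = 2 · P(B_t ≥ a) for a ≥ 0. Since B_t ~ N(0, t), P(B_t ≥ 4.59) = 1 − Φ(4.59/√t) = 1 − Φ(4.59/√11.7) = 1 − Φ(1.3419). So
  P(M_{11.7} ≥ 4.59) = 2(1 − Φ(1.3419)) ≈ 0.1796.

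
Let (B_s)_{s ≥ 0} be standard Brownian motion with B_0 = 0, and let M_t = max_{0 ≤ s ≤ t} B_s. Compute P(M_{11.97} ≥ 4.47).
P(M_{11.97} ≥ 4.47) = 2·P(B_{11.97} ≥ 4.47) = 2(1 − Φ(4.47/√11.97)) ≈ 0.1964

By the reflection principle for Brownian motion, P(M_t ≥ a) = 2 · P(B_t ≥ a) for a ≥ 0. Since B_t ~ N(0, t), P(B_t ≥ 4.47) = 1 − Φ(4.47/√t) = 1 − Φ(4.47/√11.97) = 1 − Φ(1.2920). So
  P(M_{11.97} ≥ 4.47) = 2(1 − Φ(1.2920)) ≈ 0.1964.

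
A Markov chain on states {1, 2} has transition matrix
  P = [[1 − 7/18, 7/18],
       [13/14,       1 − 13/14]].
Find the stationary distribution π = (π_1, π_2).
π_1 = 117/166, π_2 = 49/166

Solve πP = π with π_1 + π_2 = 1. From πP = π: π_1 · (1 − 7/18) + π_2 · 13/14 = π_1 ⇒ π_2 · 13/14 = π_1 · 7/18 ⇒ π_2/π_1 = (7/18)/(13/14) = 49/117. Together with π_1 + π_2 = 1:
  π_1 = (13/14)/(7/18 + 13/14) = (13/14)/(83/63) = 117/166,
  π_2 = (7/18)/(7/18 + 13/14) = (7/18)/(83/63) = 49/166.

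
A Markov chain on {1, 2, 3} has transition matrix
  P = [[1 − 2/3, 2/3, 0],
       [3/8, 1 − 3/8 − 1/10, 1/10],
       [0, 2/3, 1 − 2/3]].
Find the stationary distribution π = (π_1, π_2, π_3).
π = (45/137, 80/137, 12/137)

This is a birth-death chain on three states, which satisfies detailed balance: π_1 · P_{12} = π_2 · P_{21} and π_2 · P_{23} = π_3 · P_{32}.
From π_1 · 2/3 = π_2 · 3/8: π_2/π_1 = (2/3)/(3/8) = 16/9.
From π_2 · 1/10 = π_3 · 2/3: π_3/π_2 = (1/10)/(2/3) = 3/20.
Take π_1 proportional to 1; then unnormalized π = (1, 16/9, 4/15). Normalize by dividing by the sum 137/45:
  π = (45/137, 80/137, 12/137).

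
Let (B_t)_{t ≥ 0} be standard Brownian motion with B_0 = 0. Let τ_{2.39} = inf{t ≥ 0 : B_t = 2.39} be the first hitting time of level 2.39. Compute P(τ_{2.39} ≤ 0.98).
P(τ_{2.39} ≤ 0.98) = 2(1 − Φ(2.39/√0.98)) = 2(1 − Φ(2.4143)) ≈ 0.0158

By the reflection principle for standard BM, P(τ_b ≤ t) = 2 · P(B_t ≥ b). Since B_t ~ N(0, t), P(B_t ≥ 2.39) = 1 − Φ(2.39/√t) = 1 − Φ(2.39/√0.98) = 1 − Φ(2.4143) ≈ 0.00788. Doubling: P(τ_{2.39} ≤ 0.98) ≈ 2 · 0.00788 = 0.01576 ≈ 0.0158.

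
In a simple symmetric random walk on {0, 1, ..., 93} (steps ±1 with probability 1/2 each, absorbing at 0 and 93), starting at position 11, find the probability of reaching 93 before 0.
P(hit 93 before 0) = 11/93

Let u_k = P(hit 93 before 0 | start at k). Then u_0 = 0, u_93 = 1, and u_k = u_{k-1}/2 + u_{k+1}/2 for 1 ≤ k ≤ 92. This harmonic recurrence is solved by u_k = k/93, giving u_11 = 11/93.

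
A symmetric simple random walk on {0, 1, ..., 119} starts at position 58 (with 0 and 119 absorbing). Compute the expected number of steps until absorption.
E[τ | X_0 = 58] = 3538

Let v_k = E[τ | X_0 = k]. Boundary: v_0 = v_119 = 0. Recurrence: v_k = 1 + (v_{k-1} + v_{k+1})/2 for 1 ≤ k ≤ 118. The particular solution to v_k − (v_{k-1} + v_{k+1})/2 = 1 is v_k = −k^2. Adding homogeneous solution A + B k and matching boundaries gives v_k = k (119 − k). Substituting k = 58: v_58 = 58 · 61 = 3538.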